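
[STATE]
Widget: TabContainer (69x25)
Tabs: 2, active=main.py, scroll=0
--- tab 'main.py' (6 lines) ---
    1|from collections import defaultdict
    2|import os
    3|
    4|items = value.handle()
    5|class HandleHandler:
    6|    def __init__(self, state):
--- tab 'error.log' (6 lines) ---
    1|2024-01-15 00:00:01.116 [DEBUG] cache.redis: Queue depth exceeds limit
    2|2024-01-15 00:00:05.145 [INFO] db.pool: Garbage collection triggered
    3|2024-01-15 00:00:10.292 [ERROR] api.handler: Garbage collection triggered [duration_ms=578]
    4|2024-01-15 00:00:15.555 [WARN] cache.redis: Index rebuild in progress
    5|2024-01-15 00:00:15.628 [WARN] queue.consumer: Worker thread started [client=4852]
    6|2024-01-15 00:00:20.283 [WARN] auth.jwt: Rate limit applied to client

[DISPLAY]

[main.py]│ error.log                                                 
─────────────────────────────────────────────────────────────────────
from collections import defaultdict                                  
import os                                                            
                                                                     
items = value.handle()                                               
class HandleHandler:                                                 
    def __init__(self, state):                                       
                                                                     
                                                                     
                                                                     
                                                                     
                                                                     
                                                                     
                                                                     
                                                                     
                                                                     
                                                                     
                                                                     
                                                                     
                                                                     
                                                                     
                                                                     
                                                                     
                                                                     


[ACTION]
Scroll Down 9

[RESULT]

[main.py]│ error.log                                                 
─────────────────────────────────────────────────────────────────────
    def __init__(self, state):                                       
                                                                     
                                                                     
                                                                     
                                                                     
                                                                     
                                                                     
                                                                     
                                                                     
                                                                     
                                                                     
                                                                     
                                                                     
                                                                     
                                                                     
                                                                     
                                                                     
                                                                     
                                                                     
                                                                     
                                                                     
                                                                     
                                                                     


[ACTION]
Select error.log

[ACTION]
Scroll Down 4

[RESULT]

 main.py │[error.log]                                                
─────────────────────────────────────────────────────────────────────
2024-01-15 00:00:15.628 [WARN] queue.consumer: Worker thread started 
2024-01-15 00:00:20.283 [WARN] auth.jwt: Rate limit applied to client
                                                                     
                                                                     
                                                                     
                                                                     
                                                                     
                                                                     
                                                                     
                                                                     
                                                                     
                                                                     
                                                                     
                                                                     
                                                                     
                                                                     
                                                                     
                                                                     
                                                                     
                                                                     
                                                                     
                                                                     
                                                                     


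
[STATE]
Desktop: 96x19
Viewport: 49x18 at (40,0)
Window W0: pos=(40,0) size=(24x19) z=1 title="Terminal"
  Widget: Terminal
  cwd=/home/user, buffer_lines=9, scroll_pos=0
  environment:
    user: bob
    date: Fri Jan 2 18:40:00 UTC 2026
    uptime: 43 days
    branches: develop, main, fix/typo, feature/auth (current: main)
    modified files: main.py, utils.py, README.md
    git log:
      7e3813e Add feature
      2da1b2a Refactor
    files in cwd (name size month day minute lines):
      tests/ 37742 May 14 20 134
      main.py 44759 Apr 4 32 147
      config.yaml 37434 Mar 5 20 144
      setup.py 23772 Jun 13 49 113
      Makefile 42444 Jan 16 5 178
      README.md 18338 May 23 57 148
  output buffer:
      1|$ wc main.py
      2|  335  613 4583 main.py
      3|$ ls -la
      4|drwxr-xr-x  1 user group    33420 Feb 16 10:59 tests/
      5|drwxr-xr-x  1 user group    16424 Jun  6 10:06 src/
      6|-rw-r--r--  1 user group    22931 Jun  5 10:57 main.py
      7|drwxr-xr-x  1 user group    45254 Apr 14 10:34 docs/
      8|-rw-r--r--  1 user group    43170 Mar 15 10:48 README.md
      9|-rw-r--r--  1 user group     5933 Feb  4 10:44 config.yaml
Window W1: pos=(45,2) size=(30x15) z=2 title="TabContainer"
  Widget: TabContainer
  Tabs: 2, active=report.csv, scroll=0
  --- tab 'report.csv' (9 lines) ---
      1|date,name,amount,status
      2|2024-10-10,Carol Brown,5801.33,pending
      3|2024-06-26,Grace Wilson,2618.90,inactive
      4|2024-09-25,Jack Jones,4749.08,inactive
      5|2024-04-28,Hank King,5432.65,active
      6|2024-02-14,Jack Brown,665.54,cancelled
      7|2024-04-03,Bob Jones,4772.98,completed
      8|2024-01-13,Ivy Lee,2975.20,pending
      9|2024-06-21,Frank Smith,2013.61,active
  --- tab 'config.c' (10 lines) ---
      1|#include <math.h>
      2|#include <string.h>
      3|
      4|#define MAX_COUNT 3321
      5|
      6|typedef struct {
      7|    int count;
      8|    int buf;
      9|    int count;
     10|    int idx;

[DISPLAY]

┏━━━━━━━━━━━━━━━━━━━━━━┓                         
┃ Terminal             ┃                         
┠────┏━━━━━━━━━━━━━━━━━━━━━━━━━━━━┓              
┃$ wc┃ TabContainer               ┃              
┃  33┠────────────────────────────┨              
┃$ ls┃[report.csv]│ config.c      ┃              
┃drwx┃────────────────────────────┃              
┃drwx┃date,name,amount,status     ┃              
┃-rw-┃2024-10-10,Carol Brown,5801.┃              
┃drwx┃2024-06-26,Grace Wilson,2618┃              
┃-rw-┃2024-09-25,Jack Jones,4749.0┃              
┃-rw-┃2024-04-28,Hank King,5432.65┃              
┃$ █ ┃2024-02-14,Jack Brown,665.54┃              
┃    ┃2024-04-03,Bob Jones,4772.98┃              
┃    ┃2024-01-13,Ivy Lee,2975.20,p┃              
┃    ┃2024-06-21,Frank Smith,2013.┃              
┃    ┗━━━━━━━━━━━━━━━━━━━━━━━━━━━━┛              
┃                      ┃                         


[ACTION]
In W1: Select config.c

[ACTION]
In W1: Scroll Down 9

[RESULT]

┏━━━━━━━━━━━━━━━━━━━━━━┓                         
┃ Terminal             ┃                         
┠────┏━━━━━━━━━━━━━━━━━━━━━━━━━━━━┓              
┃$ wc┃ TabContainer               ┃              
┃  33┠────────────────────────────┨              
┃$ ls┃ report.csv │[config.c]     ┃              
┃drwx┃────────────────────────────┃              
┃drwx┃    int idx;                ┃              
┃-rw-┃                            ┃              
┃drwx┃                            ┃              
┃-rw-┃                            ┃              
┃-rw-┃                            ┃              
┃$ █ ┃                            ┃              
┃    ┃                            ┃              
┃    ┃                            ┃              
┃    ┃                            ┃              
┃    ┗━━━━━━━━━━━━━━━━━━━━━━━━━━━━┛              
┃                      ┃                         


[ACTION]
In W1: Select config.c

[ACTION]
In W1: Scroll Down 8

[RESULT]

┏━━━━━━━━━━━━━━━━━━━━━━┓                         
┃ Terminal             ┃                         
┠────┏━━━━━━━━━━━━━━━━━━━━━━━━━━━━┓              
┃$ wc┃ TabContainer               ┃              
┃  33┠────────────────────────────┨              
┃$ ls┃ report.csv │[config.c]     ┃              
┃drwx┃────────────────────────────┃              
┃drwx┃    int count;              ┃              
┃-rw-┃    int idx;                ┃              
┃drwx┃                            ┃              
┃-rw-┃                            ┃              
┃-rw-┃                            ┃              
┃$ █ ┃                            ┃              
┃    ┃                            ┃              
┃    ┃                            ┃              
┃    ┃                            ┃              
┃    ┗━━━━━━━━━━━━━━━━━━━━━━━━━━━━┛              
┃                      ┃                         


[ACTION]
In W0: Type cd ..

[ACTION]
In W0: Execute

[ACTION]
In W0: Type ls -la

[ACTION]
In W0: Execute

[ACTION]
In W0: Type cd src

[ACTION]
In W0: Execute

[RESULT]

┏━━━━━━━━━━━━━━━━━━━━━━┓                         
┃ Terminal             ┃                         
┠────┏━━━━━━━━━━━━━━━━━━━━━━━━━━━━┓              
┃drwx┃ TabContainer               ┃              
┃-rw-┠────────────────────────────┨              
┃-rw-┃ report.csv │[config.c]     ┃              
┃$ cd┃────────────────────────────┃              
┃    ┃    int count;              ┃              
┃$ ls┃    int idx;                ┃              
┃drwx┃                            ┃              
┃-rw-┃                            ┃              
┃-rw-┃                            ┃              
┃-rw-┃                            ┃              
┃-rw-┃                            ┃              
┃-rw-┃                            ┃              
┃$ cd┃                            ┃              
┃    ┗━━━━━━━━━━━━━━━━━━━━━━━━━━━━┛              
┃$ █                   ┃                         


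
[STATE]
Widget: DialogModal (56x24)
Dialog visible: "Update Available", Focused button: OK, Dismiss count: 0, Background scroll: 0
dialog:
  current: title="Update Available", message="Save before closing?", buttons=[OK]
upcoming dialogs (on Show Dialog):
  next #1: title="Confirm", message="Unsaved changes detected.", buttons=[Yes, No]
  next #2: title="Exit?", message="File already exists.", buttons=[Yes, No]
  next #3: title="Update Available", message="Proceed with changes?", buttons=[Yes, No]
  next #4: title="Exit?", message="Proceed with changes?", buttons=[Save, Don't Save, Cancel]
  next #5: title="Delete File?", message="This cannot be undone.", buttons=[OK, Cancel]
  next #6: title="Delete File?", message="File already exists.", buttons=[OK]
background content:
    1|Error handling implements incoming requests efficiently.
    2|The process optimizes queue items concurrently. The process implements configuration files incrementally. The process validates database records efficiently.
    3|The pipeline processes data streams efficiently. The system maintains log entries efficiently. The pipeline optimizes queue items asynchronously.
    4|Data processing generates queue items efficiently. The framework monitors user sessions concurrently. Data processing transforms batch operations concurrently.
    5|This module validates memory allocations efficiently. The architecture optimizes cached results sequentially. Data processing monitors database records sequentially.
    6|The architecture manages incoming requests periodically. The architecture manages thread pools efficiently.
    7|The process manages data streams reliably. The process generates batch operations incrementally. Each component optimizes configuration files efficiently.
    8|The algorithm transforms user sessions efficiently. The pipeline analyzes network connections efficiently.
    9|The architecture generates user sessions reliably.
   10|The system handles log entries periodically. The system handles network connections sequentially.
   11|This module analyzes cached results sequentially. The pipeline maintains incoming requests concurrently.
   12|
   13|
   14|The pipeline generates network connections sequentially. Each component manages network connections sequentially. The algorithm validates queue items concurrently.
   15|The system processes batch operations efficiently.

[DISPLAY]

Error handling implements incoming requests efficiently.
The process optimizes queue items concurrently. The proc
The pipeline processes data streams efficiently. The sys
Data processing generates queue items efficiently. The f
This module validates memory allocations efficiently. Th
The architecture manages incoming requests periodically.
The process manages data streams reliably. The process g
The algorithm transforms user sessions efficiently. The 
The architecture generates user sessions reliably.      
The system handl┌──────────────────────┐lly. The system 
This module anal│   Update Available   │entially. The pi
                │ Save before closing? │                
                │         [OK]         │                
The pipeline gen└──────────────────────┘ns sequentially.
The system processes batch operations efficiently.      
                                                        
                                                        
                                                        
                                                        
                                                        
                                                        
                                                        
                                                        
                                                        


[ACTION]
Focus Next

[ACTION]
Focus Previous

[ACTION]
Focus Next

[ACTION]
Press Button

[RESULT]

Error handling implements incoming requests efficiently.
The process optimizes queue items concurrently. The proc
The pipeline processes data streams efficiently. The sys
Data processing generates queue items efficiently. The f
This module validates memory allocations efficiently. Th
The architecture manages incoming requests periodically.
The process manages data streams reliably. The process g
The algorithm transforms user sessions efficiently. The 
The architecture generates user sessions reliably.      
The system handles log entries periodically. The system 
This module analyzes cached results sequentially. The pi
                                                        
                                                        
The pipeline generates network connections sequentially.
The system processes batch operations efficiently.      
                                                        
                                                        
                                                        
                                                        
                                                        
                                                        
                                                        
                                                        
                                                        


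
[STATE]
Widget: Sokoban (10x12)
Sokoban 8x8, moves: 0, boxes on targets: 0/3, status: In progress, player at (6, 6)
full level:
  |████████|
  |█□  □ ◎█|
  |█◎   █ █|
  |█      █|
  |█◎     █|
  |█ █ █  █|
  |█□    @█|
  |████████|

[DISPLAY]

████████  
█□  □ ◎█  
█◎   █ █  
█      █  
█◎     █  
█ █ █  █  
█□    @█  
████████  
Moves: 0  
          
          
          


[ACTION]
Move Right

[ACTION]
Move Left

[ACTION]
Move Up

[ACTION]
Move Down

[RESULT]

████████  
█□  □ ◎█  
█◎   █ █  
█      █  
█◎     █  
█ █ █  █  
█□   @ █  
████████  
Moves: 3  
          
          
          


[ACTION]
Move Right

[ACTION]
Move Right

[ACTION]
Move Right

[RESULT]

████████  
█□  □ ◎█  
█◎   █ █  
█      █  
█◎     █  
█ █ █  █  
█□    @█  
████████  
Moves: 4  
          
          
          


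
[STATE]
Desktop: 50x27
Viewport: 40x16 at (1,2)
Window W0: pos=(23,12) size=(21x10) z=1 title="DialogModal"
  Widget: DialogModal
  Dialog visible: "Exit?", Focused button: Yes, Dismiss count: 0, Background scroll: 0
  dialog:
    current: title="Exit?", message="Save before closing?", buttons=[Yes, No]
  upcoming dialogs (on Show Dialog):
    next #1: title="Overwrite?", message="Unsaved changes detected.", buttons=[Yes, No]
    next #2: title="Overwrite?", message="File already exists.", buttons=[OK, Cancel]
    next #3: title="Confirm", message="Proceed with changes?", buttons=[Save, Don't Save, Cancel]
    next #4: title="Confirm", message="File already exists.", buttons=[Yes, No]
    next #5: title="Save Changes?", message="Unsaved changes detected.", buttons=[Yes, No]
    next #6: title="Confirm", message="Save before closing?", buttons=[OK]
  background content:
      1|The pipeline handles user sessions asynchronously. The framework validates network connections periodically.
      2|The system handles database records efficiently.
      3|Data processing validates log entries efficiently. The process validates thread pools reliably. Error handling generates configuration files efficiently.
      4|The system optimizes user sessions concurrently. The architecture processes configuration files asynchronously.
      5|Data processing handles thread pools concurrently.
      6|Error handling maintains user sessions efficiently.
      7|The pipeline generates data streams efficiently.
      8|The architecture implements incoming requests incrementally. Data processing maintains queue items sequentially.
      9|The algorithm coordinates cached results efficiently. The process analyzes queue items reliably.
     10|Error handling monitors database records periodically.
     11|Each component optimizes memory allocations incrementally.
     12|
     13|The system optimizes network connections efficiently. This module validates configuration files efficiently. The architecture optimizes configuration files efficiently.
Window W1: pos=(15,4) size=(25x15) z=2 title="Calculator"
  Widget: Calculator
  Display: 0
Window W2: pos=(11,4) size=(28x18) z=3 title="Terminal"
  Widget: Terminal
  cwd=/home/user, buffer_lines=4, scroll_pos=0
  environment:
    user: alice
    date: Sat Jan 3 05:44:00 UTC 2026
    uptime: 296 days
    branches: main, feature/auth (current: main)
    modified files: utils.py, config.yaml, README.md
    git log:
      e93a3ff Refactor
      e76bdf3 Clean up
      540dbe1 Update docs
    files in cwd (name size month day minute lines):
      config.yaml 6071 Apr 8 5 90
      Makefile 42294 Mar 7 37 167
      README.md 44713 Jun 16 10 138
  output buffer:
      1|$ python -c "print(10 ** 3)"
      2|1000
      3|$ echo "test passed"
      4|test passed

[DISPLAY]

                                        
                                        
          ┏━━━━━━━━━━━━━━━━━━━━━━━━━━┓┓ 
          ┃ Terminal                 ┃┃ 
          ┠──────────────────────────┨┨ 
          ┃$ python -c "print(10 ** 3┃┃ 
          ┃1000                      ┃┃ 
          ┃$ echo "test passed"      ┃┃ 
          ┃test passed               ┃┃ 
          ┃$ █                       ┃┃ 
          ┃                          ┃┃━
          ┃                          ┃┃ 
          ┃                          ┃┃─
          ┃                          ┃┃┐
          ┃                          ┃┃│
          ┃                          ┃┃│


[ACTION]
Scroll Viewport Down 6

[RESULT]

          ┃1000                      ┃┃ 
          ┃$ echo "test passed"      ┃┃ 
          ┃test passed               ┃┃ 
          ┃$ █                       ┃┃ 
          ┃                          ┃┃━
          ┃                          ┃┃ 
          ┃                          ┃┃─
          ┃                          ┃┃┐
          ┃                          ┃┃│
          ┃                          ┃┃│
          ┃                          ┃┛│
          ┃                          ┃─┘
          ┃                          ┃ma
          ┗━━━━━━━━━━━━━━━━━━━━━━━━━━┛━━
                                        
                                        


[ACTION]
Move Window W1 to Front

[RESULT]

          ┃100┃┌───┬───┬───┬───┐      ┃ 
          ┃$ e┃│ 7 │ 8 │ 9 │ ÷ │      ┃ 
          ┃tes┃├───┼───┼───┼───┤      ┃ 
          ┃$ █┃│ 4 │ 5 │ 6 │ × │      ┃ 
          ┃   ┃├───┼───┼───┼───┤      ┃━
          ┃   ┃│ 1 │ 2 │ 3 │ - │      ┃ 
          ┃   ┃├───┼───┼───┼───┤      ┃─
          ┃   ┃│ 0 │ . │ = │ + │      ┃┐
          ┃   ┃├───┼───┼───┼───┤      ┃│
          ┃   ┃│ C │ MC│ MR│ M+│      ┃│
          ┃   ┗━━━━━━━━━━━━━━━━━━━━━━━┛│
          ┃                          ┃─┘
          ┃                          ┃ma
          ┗━━━━━━━━━━━━━━━━━━━━━━━━━━┛━━
                                        
                                        


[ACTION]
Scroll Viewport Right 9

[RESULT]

 ┃100┃┌───┬───┬───┬───┐      ┃          
 ┃$ e┃│ 7 │ 8 │ 9 │ ÷ │      ┃          
 ┃tes┃├───┼───┼───┼───┤      ┃          
 ┃$ █┃│ 4 │ 5 │ 6 │ × │      ┃          
 ┃   ┃├───┼───┼───┼───┤      ┃━━━┓      
 ┃   ┃│ 1 │ 2 │ 3 │ - │      ┃   ┃      
 ┃   ┃├───┼───┼───┼───┤      ┃───┨      
 ┃   ┃│ 0 │ . │ = │ + │      ┃┐le┃      
 ┃   ┃├───┼───┼───┼───┤      ┃│s ┃      
 ┃   ┃│ C │ MC│ MR│ M+│      ┃│al┃      
 ┃   ┗━━━━━━━━━━━━━━━━━━━━━━━┛│ze┃      
 ┃                          ┃─┘an┃      
 ┃                          ┃main┃      
 ┗━━━━━━━━━━━━━━━━━━━━━━━━━━┛━━━━┛      
                                        
                                        


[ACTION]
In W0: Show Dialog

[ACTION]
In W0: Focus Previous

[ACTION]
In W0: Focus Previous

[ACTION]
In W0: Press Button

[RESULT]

 ┃100┃┌───┬───┬───┬───┐      ┃          
 ┃$ e┃│ 7 │ 8 │ 9 │ ÷ │      ┃          
 ┃tes┃├───┼───┼───┼───┤      ┃          
 ┃$ █┃│ 4 │ 5 │ 6 │ × │      ┃          
 ┃   ┃├───┼───┼───┼───┤      ┃━━━┓      
 ┃   ┃│ 1 │ 2 │ 3 │ - │      ┃   ┃      
 ┃   ┃├───┼───┼───┼───┤      ┃───┨      
 ┃   ┃│ 0 │ . │ = │ + │      ┃dle┃      
 ┃   ┃├───┼───┼───┼───┤      ┃es ┃      
 ┃   ┃│ C │ MC│ MR│ M+│      ┃val┃      
 ┃   ┗━━━━━━━━━━━━━━━━━━━━━━━┛ize┃      
 ┃                          ┃ han┃      
 ┃                          ┃main┃      
 ┗━━━━━━━━━━━━━━━━━━━━━━━━━━┛━━━━┛      
                                        
                                        


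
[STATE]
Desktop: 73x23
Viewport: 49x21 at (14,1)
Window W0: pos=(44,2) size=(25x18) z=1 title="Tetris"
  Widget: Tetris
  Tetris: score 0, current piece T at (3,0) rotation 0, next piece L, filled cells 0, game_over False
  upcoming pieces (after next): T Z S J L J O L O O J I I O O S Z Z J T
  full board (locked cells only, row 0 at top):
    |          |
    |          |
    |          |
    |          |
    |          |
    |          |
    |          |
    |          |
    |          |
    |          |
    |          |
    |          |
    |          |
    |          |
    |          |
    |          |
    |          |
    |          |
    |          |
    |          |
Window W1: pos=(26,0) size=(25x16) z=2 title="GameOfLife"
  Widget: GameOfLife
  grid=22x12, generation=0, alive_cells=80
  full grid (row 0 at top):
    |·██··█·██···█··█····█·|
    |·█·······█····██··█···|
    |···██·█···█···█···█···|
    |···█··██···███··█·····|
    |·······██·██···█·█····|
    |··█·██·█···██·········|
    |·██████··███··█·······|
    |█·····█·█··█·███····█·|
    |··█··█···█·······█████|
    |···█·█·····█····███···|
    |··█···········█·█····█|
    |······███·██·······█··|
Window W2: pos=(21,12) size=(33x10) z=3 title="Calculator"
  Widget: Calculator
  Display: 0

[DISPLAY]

            ┃ GameOfLife            ┃            
            ┠───────────────────────┨━━━━━━━━━━━━
            ┃Gen: 0                 ┃s           
            ┃·██··█·██···█··█····█· ┃────────────
            ┃·█·······█····██··█··· ┃    │Next:  
            ┃···██·█···█···█···█··· ┃    │  ▒    
            ┃···█··██···███··█····· ┃    │▒▒▒    
            ┃·······██·██···█·█···· ┃    │       
            ┃··█·██·█···██········· ┃    │       
            ┃·██████··███··█······· ┃    │       
            ┃█·····█·█··█·███····█· ┃    │Score: 
       ┏━━━━━━━━━━━━━━━━━━━━━━━━━━━━━━━┓ │0      
       ┃ Calculator                    ┃ │       
       ┠───────────────────────────────┨ │       
       ┃                              0┃ │       
       ┃┌───┬───┬───┬───┐              ┃ │       
       ┃│ 7 │ 8 │ 9 │ ÷ │              ┃ │       
       ┃├───┼───┼───┼───┤              ┃ │       
       ┃│ 4 │ 5 │ 6 │ × │              ┃━━━━━━━━━
       ┃└───┴───┴───┴───┘              ┃         
       ┗━━━━━━━━━━━━━━━━━━━━━━━━━━━━━━━┛         


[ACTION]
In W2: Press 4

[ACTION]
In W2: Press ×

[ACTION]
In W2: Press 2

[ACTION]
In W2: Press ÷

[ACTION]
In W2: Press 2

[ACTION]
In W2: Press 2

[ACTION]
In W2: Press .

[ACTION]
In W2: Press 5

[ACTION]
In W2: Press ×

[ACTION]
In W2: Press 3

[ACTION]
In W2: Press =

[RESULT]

            ┃ GameOfLife            ┃            
            ┠───────────────────────┨━━━━━━━━━━━━
            ┃Gen: 0                 ┃s           
            ┃·██··█·██···█··█····█· ┃────────────
            ┃·█·······█····██··█··· ┃    │Next:  
            ┃···██·█···█···█···█··· ┃    │  ▒    
            ┃···█··██···███··█····· ┃    │▒▒▒    
            ┃·······██·██···█·█···· ┃    │       
            ┃··█·██·█···██········· ┃    │       
            ┃·██████··███··█······· ┃    │       
            ┃█·····█·█··█·███····█· ┃    │Score: 
       ┏━━━━━━━━━━━━━━━━━━━━━━━━━━━━━━━┓ │0      
       ┃ Calculator                    ┃ │       
       ┠───────────────────────────────┨ │       
       ┃                    1.066666667┃ │       
       ┃┌───┬───┬───┬───┐              ┃ │       
       ┃│ 7 │ 8 │ 9 │ ÷ │              ┃ │       
       ┃├───┼───┼───┼───┤              ┃ │       
       ┃│ 4 │ 5 │ 6 │ × │              ┃━━━━━━━━━
       ┃└───┴───┴───┴───┘              ┃         
       ┗━━━━━━━━━━━━━━━━━━━━━━━━━━━━━━━┛         


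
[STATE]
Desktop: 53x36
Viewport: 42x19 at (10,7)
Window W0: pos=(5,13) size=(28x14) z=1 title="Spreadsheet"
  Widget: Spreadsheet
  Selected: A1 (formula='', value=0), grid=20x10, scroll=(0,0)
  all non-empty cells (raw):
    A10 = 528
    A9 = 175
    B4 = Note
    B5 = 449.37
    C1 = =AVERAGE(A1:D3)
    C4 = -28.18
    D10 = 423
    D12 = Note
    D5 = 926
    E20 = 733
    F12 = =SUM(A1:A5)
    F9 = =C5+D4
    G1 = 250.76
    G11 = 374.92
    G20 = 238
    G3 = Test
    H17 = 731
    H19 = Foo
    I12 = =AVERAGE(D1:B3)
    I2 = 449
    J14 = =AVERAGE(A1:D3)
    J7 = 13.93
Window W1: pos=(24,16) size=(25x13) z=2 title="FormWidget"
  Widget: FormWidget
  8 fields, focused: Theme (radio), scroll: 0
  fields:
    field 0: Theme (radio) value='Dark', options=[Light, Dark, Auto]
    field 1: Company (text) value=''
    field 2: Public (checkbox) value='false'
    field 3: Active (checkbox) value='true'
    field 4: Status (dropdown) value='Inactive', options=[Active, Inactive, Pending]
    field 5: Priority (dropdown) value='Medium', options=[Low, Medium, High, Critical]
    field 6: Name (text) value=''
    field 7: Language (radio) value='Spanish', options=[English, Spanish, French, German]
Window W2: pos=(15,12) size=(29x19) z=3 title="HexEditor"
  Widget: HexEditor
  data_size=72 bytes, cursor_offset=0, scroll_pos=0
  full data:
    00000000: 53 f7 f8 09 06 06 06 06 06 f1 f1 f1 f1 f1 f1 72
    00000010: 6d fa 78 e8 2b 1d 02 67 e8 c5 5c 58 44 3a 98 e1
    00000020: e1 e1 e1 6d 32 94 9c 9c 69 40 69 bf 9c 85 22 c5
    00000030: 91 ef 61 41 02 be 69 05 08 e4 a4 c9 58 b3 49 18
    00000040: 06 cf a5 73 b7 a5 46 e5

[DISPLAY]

                                          
                                          
                                          
                                          
                                          
     ┏━━━━━━━━━━━━━━━━━━━━━━━━━━━┓        
━━━━━┃ HexEditor                 ┃        
eadsh┠───────────────────────────┨        
─────┃00000000  53 f7 f8 09 06 06┃        
     ┃00000010  6d fa 78 e8 2b 1d┃━━━━┓   
   A ┃00000020  e1 e1 e1 6d 32 94┃    ┃   
-----┃00000030  91 ef 61 41 02 be┃────┨   
     ┃00000040  06 cf a5 73 b7 a5┃ight┃   
     ┃                           ┃   ]┃   
     ┃                           ┃    ┃   
     ┃                           ┃    ┃   
     ┃                           ┃ti▼]┃   
     ┃                           ┃um▼]┃   
     ┃                           ┃   ]┃   


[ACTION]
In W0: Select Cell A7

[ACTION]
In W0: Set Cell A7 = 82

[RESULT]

                                          
                                          
                                          
                                          
                                          
     ┏━━━━━━━━━━━━━━━━━━━━━━━━━━━┓        
━━━━━┃ HexEditor                 ┃        
eadsh┠───────────────────────────┨        
─────┃00000000  53 f7 f8 09 06 06┃        
82   ┃00000010  6d fa 78 e8 2b 1d┃━━━━┓   
   A ┃00000020  e1 e1 e1 6d 32 94┃    ┃   
-----┃00000030  91 ef 61 41 02 be┃────┨   
     ┃00000040  06 cf a5 73 b7 a5┃ight┃   
     ┃                           ┃   ]┃   
     ┃                           ┃    ┃   
     ┃                           ┃    ┃   
     ┃                           ┃ti▼]┃   
     ┃                           ┃um▼]┃   
    [┃                           ┃   ]┃   


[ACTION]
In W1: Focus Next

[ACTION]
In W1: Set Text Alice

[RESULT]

                                          
                                          
                                          
                                          
                                          
     ┏━━━━━━━━━━━━━━━━━━━━━━━━━━━┓        
━━━━━┃ HexEditor                 ┃        
eadsh┠───────────────────────────┨        
─────┃00000000  53 f7 f8 09 06 06┃        
82   ┃00000010  6d fa 78 e8 2b 1d┃━━━━┓   
   A ┃00000020  e1 e1 e1 6d 32 94┃    ┃   
-----┃00000030  91 ef 61 41 02 be┃────┨   
     ┃00000040  06 cf a5 73 b7 a5┃ight┃   
     ┃                           ┃e  ]┃   
     ┃                           ┃    ┃   
     ┃                           ┃    ┃   
     ┃                           ┃ti▼]┃   
     ┃                           ┃um▼]┃   
    [┃                           ┃   ]┃   


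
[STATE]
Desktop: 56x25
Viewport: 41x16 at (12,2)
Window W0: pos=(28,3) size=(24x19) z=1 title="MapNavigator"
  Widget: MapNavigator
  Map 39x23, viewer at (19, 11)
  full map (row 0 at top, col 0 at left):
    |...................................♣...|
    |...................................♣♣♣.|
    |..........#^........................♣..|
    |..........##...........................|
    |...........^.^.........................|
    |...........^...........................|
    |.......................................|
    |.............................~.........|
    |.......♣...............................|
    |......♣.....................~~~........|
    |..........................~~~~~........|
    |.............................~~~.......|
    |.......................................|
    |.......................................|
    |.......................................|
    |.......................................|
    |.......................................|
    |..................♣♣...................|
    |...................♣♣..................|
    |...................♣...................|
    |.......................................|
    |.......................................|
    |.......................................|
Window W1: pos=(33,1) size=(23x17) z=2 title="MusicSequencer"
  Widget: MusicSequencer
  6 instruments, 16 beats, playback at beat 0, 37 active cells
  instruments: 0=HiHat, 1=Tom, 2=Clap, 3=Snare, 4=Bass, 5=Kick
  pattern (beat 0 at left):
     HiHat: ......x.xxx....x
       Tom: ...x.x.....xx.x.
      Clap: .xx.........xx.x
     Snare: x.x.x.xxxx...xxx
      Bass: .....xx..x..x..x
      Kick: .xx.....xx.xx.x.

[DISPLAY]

                     ┃ MusicSequencer    
                ┏━━━━┠───────────────────
                ┃ Map┃      ▼123456789012
                ┠────┃ HiHat······█·███··
                ┃...^┃   Tom···█·█·····██
                ┃...^┃  Clap·██·········█
                ┃....┃ Snare█·█·█·████···
                ┃....┃  Bass·····██··█··█
                ┃....┃  Kick·██·····██·██
                ┃....┃                   
                ┃....┃                   
                ┃....┃                   
                ┃....┃                   
                ┃....┃                   
                ┃....┃                   
                ┃....┗━━━━━━━━━━━━━━━━━━━


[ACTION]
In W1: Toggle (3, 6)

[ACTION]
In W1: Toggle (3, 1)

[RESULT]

                     ┃ MusicSequencer    
                ┏━━━━┠───────────────────
                ┃ Map┃      ▼123456789012
                ┠────┃ HiHat······█·███··
                ┃...^┃   Tom···█·█·····██
                ┃...^┃  Clap·██·········█
                ┃....┃ Snare███·█··███···
                ┃....┃  Bass·····██··█··█
                ┃....┃  Kick·██·····██·██
                ┃....┃                   
                ┃....┃                   
                ┃....┃                   
                ┃....┃                   
                ┃....┃                   
                ┃....┃                   
                ┃....┗━━━━━━━━━━━━━━━━━━━
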